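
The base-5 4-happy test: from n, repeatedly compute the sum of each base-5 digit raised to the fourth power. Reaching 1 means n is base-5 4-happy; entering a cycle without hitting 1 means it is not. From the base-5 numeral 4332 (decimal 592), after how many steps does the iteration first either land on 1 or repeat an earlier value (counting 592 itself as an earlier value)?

6

592 = (4,3,3,2)_5 → 4⁴ + 3⁴ + 3⁴ + 2⁴ = 434
434 = (3,2,1,4)_5 → 3⁴ + 2⁴ + 1⁴ + 4⁴ = 354
354 = (2,4,0,4)_5 → 2⁴ + 4⁴ + 0⁴ + 4⁴ = 528
528 = (4,1,0,3)_5 → 4⁴ + 1⁴ + 0⁴ + 3⁴ = 338
338 = (2,3,2,3)_5 → 2⁴ + 3⁴ + 2⁴ + 3⁴ = 194
194 = (1,2,3,4)_5 → 1⁴ + 2⁴ + 3⁴ + 4⁴ = 354  — 354 repeats.
That took 6 steps.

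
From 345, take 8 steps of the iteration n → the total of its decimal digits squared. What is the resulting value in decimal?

20

345 → 3² + 4² + 5² = 9 + 16 + 25 = 50
50 → 5² + 0² = 25 + 0 = 25
25 → 2² + 5² = 4 + 25 = 29
29 → 2² + 9² = 4 + 81 = 85
85 → 8² + 5² = 64 + 25 = 89
89 → 8² + 9² = 64 + 81 = 145
145 → 1² + 4² + 5² = 1 + 16 + 25 = 42
42 → 4² + 2² = 16 + 4 = 20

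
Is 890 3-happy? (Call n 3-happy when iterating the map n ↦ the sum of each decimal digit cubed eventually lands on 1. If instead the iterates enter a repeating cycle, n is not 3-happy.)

not 3-happy

890 → 8³ + 9³ + 0³ = 512 + 729 + 0 = 1241
1241 → 1³ + 2³ + 4³ + 1³ = 1 + 8 + 64 + 1 = 74
74 → 7³ + 4³ = 343 + 64 = 407
407 → 4³ + 0³ + 7³ = 64 + 0 + 343 = 407  — 407 already seen; the sequence cycles without reaching 1.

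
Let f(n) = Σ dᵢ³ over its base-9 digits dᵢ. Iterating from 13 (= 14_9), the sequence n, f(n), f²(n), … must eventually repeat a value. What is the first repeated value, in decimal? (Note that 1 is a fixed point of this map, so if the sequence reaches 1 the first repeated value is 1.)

27

13 = (1,4)_9 → 1³ + 4³ = 1 + 64 = 65
65 = (7,2)_9 → 7³ + 2³ = 343 + 8 = 351
351 = (4,3,0)_9 → 4³ + 3³ + 0³ = 64 + 27 + 0 = 91
91 = (1,1,1)_9 → 1³ + 1³ + 1³ = 1 + 1 + 1 = 3
3 = (3)_9 → 3³ = 27
27 = (3,0)_9 → 3³ + 0³ = 27 + 0 = 27  — 27 already appeared earlier.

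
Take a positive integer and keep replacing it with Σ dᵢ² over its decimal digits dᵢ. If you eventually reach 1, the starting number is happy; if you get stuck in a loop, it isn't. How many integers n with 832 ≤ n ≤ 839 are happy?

2

832: 832 → 77 → 98 → 145 → 42 → 20 → 4 → 16 → 37 → 58 → 89 → 145  — not happy
833: 833 → 82 → 68 → 100 → 1  — happy
834: 834 → 89 → 145 → 42 → 20 → 4 → 16 → 37 → 58 → 89  — not happy
835: 835 → 98 → 145 → 42 → 20 → 4 → 16 → 37 → 58 → 89 → 145  — not happy
836: 836 → 109 → 82 → 68 → 100 → 1  — happy
837: 837 → 122 → 9 → 81 → 65 → 61 → 37 → 58 → 89 → 145 → 42 → 20 → 4 → 16 → 37  — not happy
838: 838 → 137 → 59 → 106 → 37 → 58 → 89 → 145 → 42 → 20 → 4 → 16 → 37  — not happy
839: 839 → 154 → 42 → 20 → 4 → 16 → 37 → 58 → 89 → 145 → 42  — not happy
happy: 833, 836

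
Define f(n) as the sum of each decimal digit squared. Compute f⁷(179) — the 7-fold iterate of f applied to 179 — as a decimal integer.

179 → 1² + 7² + 9² = 131
131 → 1² + 3² + 1² = 11
11 → 1² + 1² = 2
2 → 2² = 4
4 → 4² = 16
16 → 1² + 6² = 37
37 → 3² + 7² = 58

58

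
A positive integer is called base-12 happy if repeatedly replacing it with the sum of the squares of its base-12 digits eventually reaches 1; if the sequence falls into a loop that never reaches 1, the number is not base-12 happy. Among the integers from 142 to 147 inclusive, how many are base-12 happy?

1

142: 142 → 221 → 62 → 29 → 29  (repeats 29)
143: 143 → 242 → 69 → 106 → 164 → 66 → 61 → 26 → 8 → 64 → 41 → 34 → 104 → 128 → 164  (repeats 164)
144: 144 → 1  (reaches 1)
145: 145 → 2 → 4 → 16 → 17 → 26 → 8 → 64 → 41 → 34 → 104 → 128 → 164 → 66 → 61 → 26  (repeats 26)
146: 146 → 5 → 25 → 5  (repeats 5)
147: 147 → 10 → 100 → 80 → 100  (repeats 100)
base-12 happy: 144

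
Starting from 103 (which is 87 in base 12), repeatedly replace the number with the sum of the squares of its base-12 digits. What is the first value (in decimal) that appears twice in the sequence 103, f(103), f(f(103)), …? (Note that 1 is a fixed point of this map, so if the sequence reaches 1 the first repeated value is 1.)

164

103 = (8,7)_12 → 8² + 7² = 113
113 = (9,5)_12 → 9² + 5² = 106
106 = (8,10)_12 → 8² + 10² = 164
164 = (1,1,8)_12 → 1² + 1² + 8² = 66
66 = (5,6)_12 → 5² + 6² = 61
61 = (5,1)_12 → 5² + 1² = 26
26 = (2,2)_12 → 2² + 2² = 8
8 = (8)_12 → 8² = 64
64 = (5,4)_12 → 5² + 4² = 41
41 = (3,5)_12 → 3² + 5² = 34
34 = (2,10)_12 → 2² + 10² = 104
104 = (8,8)_12 → 8² + 8² = 128
128 = (10,8)_12 → 10² + 8² = 164  — 164 already appeared earlier.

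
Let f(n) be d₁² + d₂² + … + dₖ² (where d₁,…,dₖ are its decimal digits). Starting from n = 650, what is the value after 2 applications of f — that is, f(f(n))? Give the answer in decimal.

37

650 → 6² + 5² + 0² = 36 + 25 + 0 = 61
61 → 6² + 1² = 36 + 1 = 37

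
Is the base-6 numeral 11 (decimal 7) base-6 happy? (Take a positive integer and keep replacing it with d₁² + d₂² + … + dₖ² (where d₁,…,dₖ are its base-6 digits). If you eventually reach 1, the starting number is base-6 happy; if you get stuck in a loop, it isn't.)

not base-6 happy

7 = (1,1)_6 → 1² + 1² = 2
2 = (2)_6 → 2² = 4
4 = (4)_6 → 4² = 16
16 = (2,4)_6 → 2² + 4² = 20
20 = (3,2)_6 → 3² + 2² = 13
13 = (2,1)_6 → 2² + 1² = 5
5 = (5)_6 → 5² = 25
25 = (4,1)_6 → 4² + 1² = 17
17 = (2,5)_6 → 2² + 5² = 29
29 = (4,5)_6 → 4² + 5² = 41
41 = (1,0,5)_6 → 1² + 0² + 5² = 26
26 = (4,2)_6 → 4² + 2² = 20  — 20 already seen; the sequence cycles without reaching 1.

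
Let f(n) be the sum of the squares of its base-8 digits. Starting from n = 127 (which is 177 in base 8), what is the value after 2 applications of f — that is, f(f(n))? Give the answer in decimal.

127 = (1,7,7)_8 → 1² + 7² + 7² = 99
99 = (1,4,3)_8 → 1² + 4² + 3² = 26

26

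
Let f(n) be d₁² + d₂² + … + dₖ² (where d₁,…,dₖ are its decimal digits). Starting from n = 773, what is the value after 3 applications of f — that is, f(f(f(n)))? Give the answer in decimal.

25

773 → 7² + 7² + 3² = 107
107 → 1² + 0² + 7² = 50
50 → 5² + 0² = 25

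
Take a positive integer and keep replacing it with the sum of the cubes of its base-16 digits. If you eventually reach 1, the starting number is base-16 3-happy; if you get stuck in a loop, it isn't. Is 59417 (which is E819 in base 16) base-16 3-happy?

not base-16 3-happy

59417 = (14,8,1,9)_16 → 14³ + 8³ + 1³ + 9³ = 3986
3986 = (15,9,2)_16 → 15³ + 9³ + 2³ = 4112
4112 = (1,0,1,0)_16 → 1³ + 0³ + 1³ + 0³ = 2
2 = (2)_16 → 2³ = 8
8 = (8)_16 → 8³ = 512
512 = (2,0,0)_16 → 2³ + 0³ + 0³ = 8  — 8 already seen; the sequence cycles without reaching 1.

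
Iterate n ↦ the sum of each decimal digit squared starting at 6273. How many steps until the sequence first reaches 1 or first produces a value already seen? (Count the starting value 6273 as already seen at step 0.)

10

6273 → 6² + 2² + 7² + 3² = 98
98 → 9² + 8² = 145
145 → 1² + 4² + 5² = 42
42 → 4² + 2² = 20
20 → 2² + 0² = 4
4 → 4² = 16
16 → 1² + 6² = 37
37 → 3² + 7² = 58
58 → 5² + 8² = 89
89 → 8² + 9² = 145  — 145 repeats.
That took 10 steps.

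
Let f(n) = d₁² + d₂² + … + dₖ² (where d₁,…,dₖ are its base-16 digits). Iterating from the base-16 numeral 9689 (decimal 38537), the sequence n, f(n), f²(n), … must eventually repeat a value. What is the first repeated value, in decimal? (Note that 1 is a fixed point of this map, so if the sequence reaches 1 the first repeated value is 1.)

169

38537 = (9,6,8,9)_16 → 9² + 6² + 8² + 9² = 262
262 = (1,0,6)_16 → 1² + 0² + 6² = 37
37 = (2,5)_16 → 2² + 5² = 29
29 = (1,13)_16 → 1² + 13² = 170
170 = (10,10)_16 → 10² + 10² = 200
200 = (12,8)_16 → 12² + 8² = 208
208 = (13,0)_16 → 13² + 0² = 169
169 = (10,9)_16 → 10² + 9² = 181
181 = (11,5)_16 → 11² + 5² = 146
146 = (9,2)_16 → 9² + 2² = 85
85 = (5,5)_16 → 5² + 5² = 50
50 = (3,2)_16 → 3² + 2² = 13
13 = (13)_16 → 13² = 169  — 169 already appeared earlier.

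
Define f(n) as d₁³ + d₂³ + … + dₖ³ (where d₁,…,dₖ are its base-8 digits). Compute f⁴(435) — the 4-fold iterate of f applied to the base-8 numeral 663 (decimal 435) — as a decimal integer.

341

435 = (6,6,3)_8 → 6³ + 6³ + 3³ = 216 + 216 + 27 = 459
459 = (7,1,3)_8 → 7³ + 1³ + 3³ = 343 + 1 + 27 = 371
371 = (5,6,3)_8 → 5³ + 6³ + 3³ = 125 + 216 + 27 = 368
368 = (5,6,0)_8 → 5³ + 6³ + 0³ = 125 + 216 + 0 = 341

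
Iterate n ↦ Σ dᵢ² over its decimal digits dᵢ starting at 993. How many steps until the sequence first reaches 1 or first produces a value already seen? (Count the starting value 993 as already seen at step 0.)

993 → 9² + 9² + 3² = 81 + 81 + 9 = 171
171 → 1² + 7² + 1² = 1 + 49 + 1 = 51
51 → 5² + 1² = 25 + 1 = 26
26 → 2² + 6² = 4 + 36 = 40
40 → 4² + 0² = 16 + 0 = 16
16 → 1² + 6² = 1 + 36 = 37
37 → 3² + 7² = 9 + 49 = 58
58 → 5² + 8² = 25 + 64 = 89
89 → 8² + 9² = 64 + 81 = 145
145 → 1² + 4² + 5² = 1 + 16 + 25 = 42
42 → 4² + 2² = 16 + 4 = 20
20 → 2² + 0² = 4 + 0 = 4
4 → 4² = 16  — 16 repeats.
That took 13 steps.

13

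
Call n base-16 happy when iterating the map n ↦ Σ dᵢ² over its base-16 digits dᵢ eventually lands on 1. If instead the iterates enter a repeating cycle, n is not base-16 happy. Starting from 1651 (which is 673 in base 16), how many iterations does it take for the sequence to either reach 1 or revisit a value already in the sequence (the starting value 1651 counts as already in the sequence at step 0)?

12

1651 = (6,7,3)_16 → 6² + 7² + 3² = 36 + 49 + 9 = 94
94 = (5,14)_16 → 5² + 14² = 25 + 196 = 221
221 = (13,13)_16 → 13² + 13² = 169 + 169 = 338
338 = (1,5,2)_16 → 1² + 5² + 2² = 1 + 25 + 4 = 30
30 = (1,14)_16 → 1² + 14² = 1 + 196 = 197
197 = (12,5)_16 → 12² + 5² = 144 + 25 = 169
169 = (10,9)_16 → 10² + 9² = 100 + 81 = 181
181 = (11,5)_16 → 11² + 5² = 121 + 25 = 146
146 = (9,2)_16 → 9² + 2² = 81 + 4 = 85
85 = (5,5)_16 → 5² + 5² = 25 + 25 = 50
50 = (3,2)_16 → 3² + 2² = 9 + 4 = 13
13 = (13)_16 → 13² = 169  — 169 repeats.
That took 12 steps.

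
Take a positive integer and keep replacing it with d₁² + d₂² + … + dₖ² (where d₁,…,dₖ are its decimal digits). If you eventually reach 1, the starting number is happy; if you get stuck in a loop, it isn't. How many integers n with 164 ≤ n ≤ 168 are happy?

164: 164 → 53 → 34 → 25 → 29 → 85 → 89 → 145 → 42 → 20 → 4 → 16 → 37 → 58 → 89  (repeats 89)
165: 165 → 62 → 40 → 16 → 37 → 58 → 89 → 145 → 42 → 20 → 4 → 16  (repeats 16)
166: 166 → 73 → 58 → 89 → 145 → 42 → 20 → 4 → 16 → 37 → 58  (repeats 58)
167: 167 → 86 → 100 → 1  (reaches 1)
168: 168 → 101 → 2 → 4 → 16 → 37 → 58 → 89 → 145 → 42 → 20 → 4  (repeats 4)
happy: 167

1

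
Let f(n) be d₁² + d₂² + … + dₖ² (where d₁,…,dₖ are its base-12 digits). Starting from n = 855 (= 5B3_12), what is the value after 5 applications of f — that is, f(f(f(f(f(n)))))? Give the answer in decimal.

855 = (5,11,3)_12 → 5² + 11² + 3² = 25 + 121 + 9 = 155
155 = (1,0,11)_12 → 1² + 0² + 11² = 1 + 0 + 121 = 122
122 = (10,2)_12 → 10² + 2² = 100 + 4 = 104
104 = (8,8)_12 → 8² + 8² = 64 + 64 = 128
128 = (10,8)_12 → 10² + 8² = 100 + 64 = 164

164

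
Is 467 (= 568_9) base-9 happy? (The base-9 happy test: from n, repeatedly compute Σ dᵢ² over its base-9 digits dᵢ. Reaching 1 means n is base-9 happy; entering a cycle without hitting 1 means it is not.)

base-9 happy

467 = (5,6,8)_9 → 5² + 6² + 8² = 125
125 = (1,4,8)_9 → 1² + 4² + 8² = 81
81 = (1,0,0)_9 → 1² + 0² + 0² = 1  — reached 1.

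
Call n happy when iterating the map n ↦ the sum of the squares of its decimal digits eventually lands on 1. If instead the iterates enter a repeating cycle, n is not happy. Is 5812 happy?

happy

5812 → 5² + 8² + 1² + 2² = 25 + 64 + 1 + 4 = 94
94 → 9² + 4² = 81 + 16 = 97
97 → 9² + 7² = 81 + 49 = 130
130 → 1² + 3² + 0² = 1 + 9 + 0 = 10
10 → 1² + 0² = 1 + 0 = 1  — reached 1.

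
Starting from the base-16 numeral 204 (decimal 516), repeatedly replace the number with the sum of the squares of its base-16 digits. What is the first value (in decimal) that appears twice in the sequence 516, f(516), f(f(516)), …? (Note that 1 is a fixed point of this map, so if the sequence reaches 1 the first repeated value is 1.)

1

516 = (2,0,4)_16 → 2² + 0² + 4² = 20
20 = (1,4)_16 → 1² + 4² = 17
17 = (1,1)_16 → 1² + 1² = 2
2 = (2)_16 → 2² = 4
4 = (4)_16 → 4² = 16
16 = (1,0)_16 → 1² + 0² = 1  — reached the fixed point 1.
1 → 1, so 1 is the first repeated value.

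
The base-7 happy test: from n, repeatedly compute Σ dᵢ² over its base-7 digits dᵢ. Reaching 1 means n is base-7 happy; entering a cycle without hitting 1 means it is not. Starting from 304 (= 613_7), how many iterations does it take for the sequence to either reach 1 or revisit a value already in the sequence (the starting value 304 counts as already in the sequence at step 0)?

4

304 = (6,1,3)_7 → 6² + 1² + 3² = 36 + 1 + 9 = 46
46 = (6,4)_7 → 6² + 4² = 36 + 16 = 52
52 = (1,0,3)_7 → 1² + 0² + 3² = 1 + 0 + 9 = 10
10 = (1,3)_7 → 1² + 3² = 1 + 9 = 10  — 10 repeats.
That took 4 steps.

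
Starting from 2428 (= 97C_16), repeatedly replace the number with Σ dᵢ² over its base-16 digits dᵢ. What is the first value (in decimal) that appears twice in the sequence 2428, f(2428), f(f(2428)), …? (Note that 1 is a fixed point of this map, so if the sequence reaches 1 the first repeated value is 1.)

2428 = (9,7,12)_16 → 9² + 7² + 12² = 274
274 = (1,1,2)_16 → 1² + 1² + 2² = 6
6 = (6)_16 → 6² = 36
36 = (2,4)_16 → 2² + 4² = 20
20 = (1,4)_16 → 1² + 4² = 17
17 = (1,1)_16 → 1² + 1² = 2
2 = (2)_16 → 2² = 4
4 = (4)_16 → 4² = 16
16 = (1,0)_16 → 1² + 0² = 1  — reached the fixed point 1.
1 → 1, so 1 is the first repeated value.

1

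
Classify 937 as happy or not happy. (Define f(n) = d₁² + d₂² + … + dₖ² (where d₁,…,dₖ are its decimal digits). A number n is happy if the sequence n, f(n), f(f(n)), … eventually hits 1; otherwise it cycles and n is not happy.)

937 → 9² + 3² + 7² = 139
139 → 1² + 3² + 9² = 91
91 → 9² + 1² = 82
82 → 8² + 2² = 68
68 → 6² + 8² = 100
100 → 1² + 0² + 0² = 1  — reached 1.

happy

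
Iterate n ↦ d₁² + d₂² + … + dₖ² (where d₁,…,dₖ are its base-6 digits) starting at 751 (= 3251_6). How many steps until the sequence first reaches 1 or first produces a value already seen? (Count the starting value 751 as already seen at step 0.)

11

751 = (3,2,5,1)_6 → 3² + 2² + 5² + 1² = 9 + 4 + 25 + 1 = 39
39 = (1,0,3)_6 → 1² + 0² + 3² = 1 + 0 + 9 = 10
10 = (1,4)_6 → 1² + 4² = 1 + 16 = 17
17 = (2,5)_6 → 2² + 5² = 4 + 25 = 29
29 = (4,5)_6 → 4² + 5² = 16 + 25 = 41
41 = (1,0,5)_6 → 1² + 0² + 5² = 1 + 0 + 25 = 26
26 = (4,2)_6 → 4² + 2² = 16 + 4 = 20
20 = (3,2)_6 → 3² + 2² = 9 + 4 = 13
13 = (2,1)_6 → 2² + 1² = 4 + 1 = 5
5 = (5)_6 → 5² = 25
25 = (4,1)_6 → 4² + 1² = 16 + 1 = 17  — 17 repeats.
That took 11 steps.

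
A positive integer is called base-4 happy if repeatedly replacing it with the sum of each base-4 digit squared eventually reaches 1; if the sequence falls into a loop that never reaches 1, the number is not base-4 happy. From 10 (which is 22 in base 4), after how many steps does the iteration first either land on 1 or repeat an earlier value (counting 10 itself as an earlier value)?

3

10 = (2,2)_4 → 8
8 = (2,0)_4 → 4
4 = (1,0)_4 → 1  — reached 1.
That took 3 steps.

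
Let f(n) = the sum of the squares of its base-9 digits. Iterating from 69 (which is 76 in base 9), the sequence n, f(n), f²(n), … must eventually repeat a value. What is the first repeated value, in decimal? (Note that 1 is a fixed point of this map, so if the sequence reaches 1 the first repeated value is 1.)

69 = (7,6)_9 → 85
85 = (1,0,4)_9 → 17
17 = (1,8)_9 → 65
65 = (7,2)_9 → 53
53 = (5,8)_9 → 89
89 = (1,0,8)_9 → 65  — 65 already appeared earlier.

65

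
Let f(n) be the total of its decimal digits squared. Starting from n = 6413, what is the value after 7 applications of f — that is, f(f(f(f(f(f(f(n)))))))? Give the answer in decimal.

145

6413 → 62
62 → 40
40 → 16
16 → 37
37 → 58
58 → 89
89 → 145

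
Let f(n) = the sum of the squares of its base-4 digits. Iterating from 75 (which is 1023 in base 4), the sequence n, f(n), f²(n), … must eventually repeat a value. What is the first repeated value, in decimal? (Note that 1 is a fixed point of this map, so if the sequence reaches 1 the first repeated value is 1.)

75 = (1,0,2,3)_4 → 1² + 0² + 2² + 3² = 14
14 = (3,2)_4 → 3² + 2² = 13
13 = (3,1)_4 → 3² + 1² = 10
10 = (2,2)_4 → 2² + 2² = 8
8 = (2,0)_4 → 2² + 0² = 4
4 = (1,0)_4 → 1² + 0² = 1  — reached the fixed point 1.
1 → 1, so 1 is the first repeated value.

1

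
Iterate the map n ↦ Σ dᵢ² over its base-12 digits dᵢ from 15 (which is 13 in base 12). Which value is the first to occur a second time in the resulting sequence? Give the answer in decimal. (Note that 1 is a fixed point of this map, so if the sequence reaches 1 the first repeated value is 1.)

15 = (1,3)_12 → 10
10 = (10)_12 → 100
100 = (8,4)_12 → 80
80 = (6,8)_12 → 100  — 100 already appeared earlier.

100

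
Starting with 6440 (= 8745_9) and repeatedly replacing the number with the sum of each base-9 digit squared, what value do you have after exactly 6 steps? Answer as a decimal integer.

6440 = (8,7,4,5)_9 → 8² + 7² + 4² + 5² = 154
154 = (1,8,1)_9 → 1² + 8² + 1² = 66
66 = (7,3)_9 → 7² + 3² = 58
58 = (6,4)_9 → 6² + 4² = 52
52 = (5,7)_9 → 5² + 7² = 74
74 = (8,2)_9 → 8² + 2² = 68

68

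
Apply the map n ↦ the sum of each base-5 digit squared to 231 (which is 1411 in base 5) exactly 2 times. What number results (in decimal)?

231 = (1,4,1,1)_5 → 1² + 4² + 1² + 1² = 1 + 16 + 1 + 1 = 19
19 = (3,4)_5 → 3² + 4² = 9 + 16 = 25

25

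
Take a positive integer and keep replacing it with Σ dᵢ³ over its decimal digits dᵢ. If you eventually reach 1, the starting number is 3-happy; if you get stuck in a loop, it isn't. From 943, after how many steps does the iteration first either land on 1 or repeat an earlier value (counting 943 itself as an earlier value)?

6

943 → 9³ + 4³ + 3³ = 729 + 64 + 27 = 820
820 → 8³ + 2³ + 0³ = 512 + 8 + 0 = 520
520 → 5³ + 2³ + 0³ = 125 + 8 + 0 = 133
133 → 1³ + 3³ + 3³ = 1 + 27 + 27 = 55
55 → 5³ + 5³ = 125 + 125 = 250
250 → 2³ + 5³ + 0³ = 8 + 125 + 0 = 133  — 133 repeats.
That took 6 steps.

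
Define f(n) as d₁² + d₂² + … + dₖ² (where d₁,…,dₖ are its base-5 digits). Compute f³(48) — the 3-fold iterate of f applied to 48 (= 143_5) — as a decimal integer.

48 = (1,4,3)_5 → 1² + 4² + 3² = 26
26 = (1,0,1)_5 → 1² + 0² + 1² = 2
2 = (2)_5 → 2² = 4

4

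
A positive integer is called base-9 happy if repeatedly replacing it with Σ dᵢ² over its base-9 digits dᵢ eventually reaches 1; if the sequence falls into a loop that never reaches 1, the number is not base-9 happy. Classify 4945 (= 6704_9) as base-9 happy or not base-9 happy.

base-9 happy

4945 = (6,7,0,4)_9 → 6² + 7² + 0² + 4² = 36 + 49 + 0 + 16 = 101
101 = (1,2,2)_9 → 1² + 2² + 2² = 1 + 4 + 4 = 9
9 = (1,0)_9 → 1² + 0² = 1 + 0 = 1  — reached 1.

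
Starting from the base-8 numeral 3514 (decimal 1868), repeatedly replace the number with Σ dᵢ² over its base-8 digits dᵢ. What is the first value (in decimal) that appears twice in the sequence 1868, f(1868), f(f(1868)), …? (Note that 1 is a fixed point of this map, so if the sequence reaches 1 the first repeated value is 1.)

1868 = (3,5,1,4)_8 → 3² + 5² + 1² + 4² = 51
51 = (6,3)_8 → 6² + 3² = 45
45 = (5,5)_8 → 5² + 5² = 50
50 = (6,2)_8 → 6² + 2² = 40
40 = (5,0)_8 → 5² + 0² = 25
25 = (3,1)_8 → 3² + 1² = 10
10 = (1,2)_8 → 1² + 2² = 5
5 = (5)_8 → 5² = 25  — 25 already appeared earlier.

25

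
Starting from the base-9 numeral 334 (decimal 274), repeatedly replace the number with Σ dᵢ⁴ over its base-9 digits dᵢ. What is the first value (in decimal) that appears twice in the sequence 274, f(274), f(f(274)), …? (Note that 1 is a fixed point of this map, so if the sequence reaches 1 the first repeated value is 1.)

4098

274 = (3,3,4)_9 → 3⁴ + 3⁴ + 4⁴ = 81 + 81 + 256 = 418
418 = (5,1,4)_9 → 5⁴ + 1⁴ + 4⁴ = 625 + 1 + 256 = 882
882 = (1,1,8,0)_9 → 1⁴ + 1⁴ + 8⁴ + 0⁴ = 1 + 1 + 4096 + 0 = 4098
4098 = (5,5,5,3)_9 → 5⁴ + 5⁴ + 5⁴ + 3⁴ = 625 + 625 + 625 + 81 = 1956
1956 = (2,6,1,3)_9 → 2⁴ + 6⁴ + 1⁴ + 3⁴ = 16 + 1296 + 1 + 81 = 1394
1394 = (1,8,1,8)_9 → 1⁴ + 8⁴ + 1⁴ + 8⁴ = 1 + 4096 + 1 + 4096 = 8194
8194 = (1,2,2,1,4)_9 → 1⁴ + 2⁴ + 2⁴ + 1⁴ + 4⁴ = 1 + 16 + 16 + 1 + 256 = 290
290 = (3,5,2)_9 → 3⁴ + 5⁴ + 2⁴ = 81 + 625 + 16 = 722
722 = (8,8,2)_9 → 8⁴ + 8⁴ + 2⁴ = 4096 + 4096 + 16 = 8208
8208 = (1,2,2,3,0)_9 → 1⁴ + 2⁴ + 2⁴ + 3⁴ + 0⁴ = 1 + 16 + 16 + 81 + 0 = 114
114 = (1,3,6)_9 → 1⁴ + 3⁴ + 6⁴ = 1 + 81 + 1296 = 1378
1378 = (1,8,0,1)_9 → 1⁴ + 8⁴ + 0⁴ + 1⁴ = 1 + 4096 + 0 + 1 = 4098  — 4098 already appeared earlier.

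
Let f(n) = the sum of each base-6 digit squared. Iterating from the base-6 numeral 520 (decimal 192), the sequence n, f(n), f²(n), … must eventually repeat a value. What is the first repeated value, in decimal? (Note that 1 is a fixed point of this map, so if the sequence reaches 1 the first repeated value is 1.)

192 = (5,2,0)_6 → 5² + 2² + 0² = 25 + 4 + 0 = 29
29 = (4,5)_6 → 4² + 5² = 16 + 25 = 41
41 = (1,0,5)_6 → 1² + 0² + 5² = 1 + 0 + 25 = 26
26 = (4,2)_6 → 4² + 2² = 16 + 4 = 20
20 = (3,2)_6 → 3² + 2² = 9 + 4 = 13
13 = (2,1)_6 → 2² + 1² = 4 + 1 = 5
5 = (5)_6 → 5² = 25
25 = (4,1)_6 → 4² + 1² = 16 + 1 = 17
17 = (2,5)_6 → 2² + 5² = 4 + 25 = 29  — 29 already appeared earlier.

29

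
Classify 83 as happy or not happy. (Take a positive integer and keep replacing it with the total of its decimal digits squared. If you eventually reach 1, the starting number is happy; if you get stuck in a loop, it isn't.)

83 → 8² + 3² = 73
73 → 7² + 3² = 58
58 → 5² + 8² = 89
89 → 8² + 9² = 145
145 → 1² + 4² + 5² = 42
42 → 4² + 2² = 20
20 → 2² + 0² = 4
4 → 4² = 16
16 → 1² + 6² = 37
37 → 3² + 7² = 58  — 58 already seen; the sequence cycles without reaching 1.

not happy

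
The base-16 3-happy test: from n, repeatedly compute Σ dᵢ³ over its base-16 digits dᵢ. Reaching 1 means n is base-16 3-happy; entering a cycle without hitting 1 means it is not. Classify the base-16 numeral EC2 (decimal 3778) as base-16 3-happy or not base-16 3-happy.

base-16 3-happy

3778 = (14,12,2)_16 → 14³ + 12³ + 2³ = 2744 + 1728 + 8 = 4480
4480 = (1,1,8,0)_16 → 1³ + 1³ + 8³ + 0³ = 1 + 1 + 512 + 0 = 514
514 = (2,0,2)_16 → 2³ + 0³ + 2³ = 8 + 0 + 8 = 16
16 = (1,0)_16 → 1³ + 0³ = 1 + 0 = 1  — reached 1.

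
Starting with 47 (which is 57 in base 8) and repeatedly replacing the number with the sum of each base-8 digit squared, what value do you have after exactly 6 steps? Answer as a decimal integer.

47 = (5,7)_8 → 5² + 7² = 25 + 49 = 74
74 = (1,1,2)_8 → 1² + 1² + 2² = 1 + 1 + 4 = 6
6 = (6)_8 → 6² = 36
36 = (4,4)_8 → 4² + 4² = 16 + 16 = 32
32 = (4,0)_8 → 4² + 0² = 16 + 0 = 16
16 = (2,0)_8 → 2² + 0² = 4 + 0 = 4

4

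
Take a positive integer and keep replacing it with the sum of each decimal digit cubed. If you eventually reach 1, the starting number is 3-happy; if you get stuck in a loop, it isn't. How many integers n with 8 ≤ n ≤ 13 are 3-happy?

1

8: 8 → 512 → 134 → 92 → 737 → 713 → 371 → 371  (repeats 371)
9: 9 → 729 → 1080 → 513 → 153 → 153  (repeats 153)
10: 10 → 1  (reaches 1)
11: 11 → 2 → 8 → 512 → 134 → 92 → 737 → 713 → 371 → 371  (repeats 371)
12: 12 → 9 → 729 → 1080 → 513 → 153 → 153  (repeats 153)
13: 13 → 28 → 520 → 133 → 55 → 250 → 133  (repeats 133)
3-happy: 10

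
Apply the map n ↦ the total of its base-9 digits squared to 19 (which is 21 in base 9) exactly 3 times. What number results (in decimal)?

53

19 = (2,1)_9 → 2² + 1² = 5
5 = (5)_9 → 5² = 25
25 = (2,7)_9 → 2² + 7² = 53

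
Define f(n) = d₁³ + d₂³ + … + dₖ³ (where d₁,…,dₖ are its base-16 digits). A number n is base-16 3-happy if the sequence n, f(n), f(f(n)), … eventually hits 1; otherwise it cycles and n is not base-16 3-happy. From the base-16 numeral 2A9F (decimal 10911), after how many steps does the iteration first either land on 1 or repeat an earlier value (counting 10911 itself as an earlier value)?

9

10911 = (2,10,9,15)_16 → 2³ + 10³ + 9³ + 15³ = 5112
5112 = (1,3,15,8)_16 → 1³ + 3³ + 15³ + 8³ = 3915
3915 = (15,4,11)_16 → 15³ + 4³ + 11³ = 4770
4770 = (1,2,10,2)_16 → 1³ + 2³ + 10³ + 2³ = 1017
1017 = (3,15,9)_16 → 3³ + 15³ + 9³ = 4131
4131 = (1,0,2,3)_16 → 1³ + 0³ + 2³ + 3³ = 36
36 = (2,4)_16 → 2³ + 4³ = 72
72 = (4,8)_16 → 4³ + 8³ = 576
576 = (2,4,0)_16 → 2³ + 4³ + 0³ = 72  — 72 repeats.
That took 9 steps.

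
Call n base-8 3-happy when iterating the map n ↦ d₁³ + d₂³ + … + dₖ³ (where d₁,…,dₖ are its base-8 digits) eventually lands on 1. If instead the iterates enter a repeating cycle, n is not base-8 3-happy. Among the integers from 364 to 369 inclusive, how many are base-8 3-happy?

1

364: 364 → 314 → 415 → 586 → 11 → 28 → 91 → 55 → 559 → 469 → 476 → 434 → 440 → 559  — not base-8 3-happy
365: 365 → 375 → 684 → 198 → 243 → 270 → 281 → 92 → 92  — not base-8 3-happy
366: 366 → 466 → 359 → 532 → 73 → 3 → 27 → 54 → 432 → 432  — not base-8 3-happy
367: 367 → 593 → 11 → 28 → 91 → 55 → 559 → 469 → 476 → 434 → 440 → 559  — not base-8 3-happy
368: 368 → 341 → 258 → 72 → 2 → 8 → 1  — base-8 3-happy
369: 369 → 342 → 349 → 277 → 197 → 152 → 35 → 91 → 55 → 559 → 469 → 476 → 434 → 440 → 559  — not base-8 3-happy
base-8 3-happy: 368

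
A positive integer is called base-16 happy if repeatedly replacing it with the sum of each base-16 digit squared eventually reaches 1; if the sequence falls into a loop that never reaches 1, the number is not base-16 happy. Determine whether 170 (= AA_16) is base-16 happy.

170 = (10,10)_16 → 10² + 10² = 100 + 100 = 200
200 = (12,8)_16 → 12² + 8² = 144 + 64 = 208
208 = (13,0)_16 → 13² + 0² = 169 + 0 = 169
169 = (10,9)_16 → 10² + 9² = 100 + 81 = 181
181 = (11,5)_16 → 11² + 5² = 121 + 25 = 146
146 = (9,2)_16 → 9² + 2² = 81 + 4 = 85
85 = (5,5)_16 → 5² + 5² = 25 + 25 = 50
50 = (3,2)_16 → 3² + 2² = 9 + 4 = 13
13 = (13)_16 → 13² = 169  — 169 already seen; the sequence cycles without reaching 1.

not base-16 happy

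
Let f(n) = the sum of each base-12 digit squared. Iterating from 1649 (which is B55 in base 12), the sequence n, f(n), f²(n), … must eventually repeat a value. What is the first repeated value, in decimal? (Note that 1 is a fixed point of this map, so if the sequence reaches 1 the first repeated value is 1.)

5

1649 = (11,5,5)_12 → 11² + 5² + 5² = 171
171 = (1,2,3)_12 → 1² + 2² + 3² = 14
14 = (1,2)_12 → 1² + 2² = 5
5 = (5)_12 → 5² = 25
25 = (2,1)_12 → 2² + 1² = 5  — 5 already appeared earlier.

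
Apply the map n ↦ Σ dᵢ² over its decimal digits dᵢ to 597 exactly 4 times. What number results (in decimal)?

40

597 → 5² + 9² + 7² = 25 + 81 + 49 = 155
155 → 1² + 5² + 5² = 1 + 25 + 25 = 51
51 → 5² + 1² = 25 + 1 = 26
26 → 2² + 6² = 4 + 36 = 40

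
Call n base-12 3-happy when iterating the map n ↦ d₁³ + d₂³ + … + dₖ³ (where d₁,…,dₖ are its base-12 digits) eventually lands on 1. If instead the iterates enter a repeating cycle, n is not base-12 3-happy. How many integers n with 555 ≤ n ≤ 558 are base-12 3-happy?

555: 555 → 1054 → 1370 → 953 → 684 → 793 → 342 → 288 → 8 → 512 → 755 → 1464 → 1008 → 343 → 415 → 1351 → 1136 → 1855 → 1344 → 793  (repeats 793)
556: 556 → 1091 → 1890 → 219 → 244 → 577 → 65 → 250 → 1513 → 1217 → 762 → 368 → 736 → 190 → 1028 → 856 → 1520 → 1728 → 1  (reaches 1)
557: 557 → 1152 → 512 → 755 → 1464 → 1008 → 343 → 415 → 1351 → 1136 → 1855 → 1344 → 793 → 342 → 288 → 8 → 512  (repeats 512)
558: 558 → 1243 → 1198 → 1539 → 1539  (repeats 1539)
base-12 3-happy: 556

1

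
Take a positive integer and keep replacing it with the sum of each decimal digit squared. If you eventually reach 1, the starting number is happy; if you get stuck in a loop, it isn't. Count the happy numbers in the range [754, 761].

754: 754 → 90 → 81 → 65 → 61 → 37 → 58 → 89 → 145 → 42 → 20 → 4 → 16 → 37  — not happy
755: 755 → 99 → 162 → 41 → 17 → 50 → 25 → 29 → 85 → 89 → 145 → 42 → 20 → 4 → 16 → 37 → 58 → 89  — not happy
756: 756 → 110 → 2 → 4 → 16 → 37 → 58 → 89 → 145 → 42 → 20 → 4  — not happy
757: 757 → 123 → 14 → 17 → 50 → 25 → 29 → 85 → 89 → 145 → 42 → 20 → 4 → 16 → 37 → 58 → 89  — not happy
758: 758 → 138 → 74 → 65 → 61 → 37 → 58 → 89 → 145 → 42 → 20 → 4 → 16 → 37  — not happy
759: 759 → 155 → 51 → 26 → 40 → 16 → 37 → 58 → 89 → 145 → 42 → 20 → 4 → 16  — not happy
760: 760 → 85 → 89 → 145 → 42 → 20 → 4 → 16 → 37 → 58 → 89  — not happy
761: 761 → 86 → 100 → 1  — happy
happy: 761

1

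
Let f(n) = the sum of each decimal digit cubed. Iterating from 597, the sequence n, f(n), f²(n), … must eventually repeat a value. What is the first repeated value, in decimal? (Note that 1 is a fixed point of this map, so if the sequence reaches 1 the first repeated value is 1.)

153

597 → 5³ + 9³ + 7³ = 1197
1197 → 1³ + 1³ + 9³ + 7³ = 1074
1074 → 1³ + 0³ + 7³ + 4³ = 408
408 → 4³ + 0³ + 8³ = 576
576 → 5³ + 7³ + 6³ = 684
684 → 6³ + 8³ + 4³ = 792
792 → 7³ + 9³ + 2³ = 1080
1080 → 1³ + 0³ + 8³ + 0³ = 513
513 → 5³ + 1³ + 3³ = 153
153 → 1³ + 5³ + 3³ = 153  — 153 already appeared earlier.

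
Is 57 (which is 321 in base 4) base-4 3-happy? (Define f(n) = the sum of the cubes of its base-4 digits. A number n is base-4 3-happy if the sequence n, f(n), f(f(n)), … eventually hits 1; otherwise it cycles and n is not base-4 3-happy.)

57 = (3,2,1)_4 → 3³ + 2³ + 1³ = 27 + 8 + 1 = 36
36 = (2,1,0)_4 → 2³ + 1³ + 0³ = 8 + 1 + 0 = 9
9 = (2,1)_4 → 2³ + 1³ = 8 + 1 = 9  — 9 already seen; the sequence cycles without reaching 1.

not base-4 3-happy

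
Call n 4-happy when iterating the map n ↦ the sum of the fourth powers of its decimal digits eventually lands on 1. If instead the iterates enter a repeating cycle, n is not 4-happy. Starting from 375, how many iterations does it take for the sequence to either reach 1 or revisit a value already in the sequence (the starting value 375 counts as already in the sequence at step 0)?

375 → 3⁴ + 7⁴ + 5⁴ = 3107
3107 → 3⁴ + 1⁴ + 0⁴ + 7⁴ = 2483
2483 → 2⁴ + 4⁴ + 8⁴ + 3⁴ = 4449
4449 → 4⁴ + 4⁴ + 4⁴ + 9⁴ = 7329
7329 → 7⁴ + 3⁴ + 2⁴ + 9⁴ = 9059
9059 → 9⁴ + 0⁴ + 5⁴ + 9⁴ = 13747
13747 → 1⁴ + 3⁴ + 7⁴ + 4⁴ + 7⁴ = 5140
5140 → 5⁴ + 1⁴ + 4⁴ + 0⁴ = 882
882 → 8⁴ + 8⁴ + 2⁴ = 8208
8208 → 8⁴ + 2⁴ + 0⁴ + 8⁴ = 8208  — 8208 repeats.
That took 10 steps.

10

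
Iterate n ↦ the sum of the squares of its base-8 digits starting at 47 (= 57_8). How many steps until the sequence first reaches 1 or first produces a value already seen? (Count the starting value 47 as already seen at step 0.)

47 = (5,7)_8 → 5² + 7² = 74
74 = (1,1,2)_8 → 1² + 1² + 2² = 6
6 = (6)_8 → 6² = 36
36 = (4,4)_8 → 4² + 4² = 32
32 = (4,0)_8 → 4² + 0² = 16
16 = (2,0)_8 → 2² + 0² = 4
4 = (4)_8 → 4² = 16  — 16 repeats.
That took 7 steps.

7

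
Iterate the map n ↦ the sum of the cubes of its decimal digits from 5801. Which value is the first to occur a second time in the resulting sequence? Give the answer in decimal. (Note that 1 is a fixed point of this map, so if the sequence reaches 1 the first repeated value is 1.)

371

5801 → 5³ + 8³ + 0³ + 1³ = 125 + 512 + 0 + 1 = 638
638 → 6³ + 3³ + 8³ = 216 + 27 + 512 = 755
755 → 7³ + 5³ + 5³ = 343 + 125 + 125 = 593
593 → 5³ + 9³ + 3³ = 125 + 729 + 27 = 881
881 → 8³ + 8³ + 1³ = 512 + 512 + 1 = 1025
1025 → 1³ + 0³ + 2³ + 5³ = 1 + 0 + 8 + 125 = 134
134 → 1³ + 3³ + 4³ = 1 + 27 + 64 = 92
92 → 9³ + 2³ = 729 + 8 = 737
737 → 7³ + 3³ + 7³ = 343 + 27 + 343 = 713
713 → 7³ + 1³ + 3³ = 343 + 1 + 27 = 371
371 → 3³ + 7³ + 1³ = 27 + 343 + 1 = 371  — 371 already appeared earlier.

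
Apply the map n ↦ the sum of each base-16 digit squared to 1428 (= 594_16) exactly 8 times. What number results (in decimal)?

1

1428 = (5,9,4)_16 → 5² + 9² + 4² = 122
122 = (7,10)_16 → 7² + 10² = 149
149 = (9,5)_16 → 9² + 5² = 106
106 = (6,10)_16 → 6² + 10² = 136
136 = (8,8)_16 → 8² + 8² = 128
128 = (8,0)_16 → 8² + 0² = 64
64 = (4,0)_16 → 4² + 0² = 16
16 = (1,0)_16 → 1² + 0² = 1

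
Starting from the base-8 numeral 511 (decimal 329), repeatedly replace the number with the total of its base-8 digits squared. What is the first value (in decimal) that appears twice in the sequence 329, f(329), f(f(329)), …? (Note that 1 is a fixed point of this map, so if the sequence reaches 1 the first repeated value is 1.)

329 = (5,1,1)_8 → 27
27 = (3,3)_8 → 18
18 = (2,2)_8 → 8
8 = (1,0)_8 → 1  — reached the fixed point 1.
1 → 1, so 1 is the first repeated value.

1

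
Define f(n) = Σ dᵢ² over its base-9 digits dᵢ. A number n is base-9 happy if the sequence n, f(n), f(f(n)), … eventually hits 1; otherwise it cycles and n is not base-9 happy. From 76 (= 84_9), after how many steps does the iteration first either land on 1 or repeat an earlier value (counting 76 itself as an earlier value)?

76 = (8,4)_9 → 8² + 4² = 80
80 = (8,8)_9 → 8² + 8² = 128
128 = (1,5,2)_9 → 1² + 5² + 2² = 30
30 = (3,3)_9 → 3² + 3² = 18
18 = (2,0)_9 → 2² + 0² = 4
4 = (4)_9 → 4² = 16
16 = (1,7)_9 → 1² + 7² = 50
50 = (5,5)_9 → 5² + 5² = 50  — 50 repeats.
That took 8 steps.

8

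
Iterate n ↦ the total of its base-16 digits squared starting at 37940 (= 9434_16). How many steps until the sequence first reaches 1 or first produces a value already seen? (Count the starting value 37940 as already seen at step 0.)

8

37940 = (9,4,3,4)_16 → 9² + 4² + 3² + 4² = 122
122 = (7,10)_16 → 7² + 10² = 149
149 = (9,5)_16 → 9² + 5² = 106
106 = (6,10)_16 → 6² + 10² = 136
136 = (8,8)_16 → 8² + 8² = 128
128 = (8,0)_16 → 8² + 0² = 64
64 = (4,0)_16 → 4² + 0² = 16
16 = (1,0)_16 → 1² + 0² = 1  — reached 1.
That took 8 steps.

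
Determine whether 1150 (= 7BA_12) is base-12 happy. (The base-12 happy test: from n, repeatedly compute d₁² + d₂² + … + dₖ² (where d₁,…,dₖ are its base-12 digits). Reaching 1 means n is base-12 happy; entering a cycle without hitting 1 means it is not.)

1150 = (7,11,10)_12 → 7² + 11² + 10² = 49 + 121 + 100 = 270
270 = (1,10,6)_12 → 1² + 10² + 6² = 1 + 100 + 36 = 137
137 = (11,5)_12 → 11² + 5² = 121 + 25 = 146
146 = (1,0,2)_12 → 1² + 0² + 2² = 1 + 0 + 4 = 5
5 = (5)_12 → 5² = 25
25 = (2,1)_12 → 2² + 1² = 4 + 1 = 5  — 5 already seen; the sequence cycles without reaching 1.

not base-12 happy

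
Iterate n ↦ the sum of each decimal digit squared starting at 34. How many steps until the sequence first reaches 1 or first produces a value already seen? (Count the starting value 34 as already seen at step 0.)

34 → 25
25 → 29
29 → 85
85 → 89
89 → 145
145 → 42
42 → 20
20 → 4
4 → 16
16 → 37
37 → 58
58 → 89  — 89 repeats.
That took 12 steps.

12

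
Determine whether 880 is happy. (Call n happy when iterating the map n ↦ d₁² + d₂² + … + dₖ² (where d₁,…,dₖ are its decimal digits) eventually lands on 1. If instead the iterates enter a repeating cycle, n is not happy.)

880 → 8² + 8² + 0² = 128
128 → 1² + 2² + 8² = 69
69 → 6² + 9² = 117
117 → 1² + 1² + 7² = 51
51 → 5² + 1² = 26
26 → 2² + 6² = 40
40 → 4² + 0² = 16
16 → 1² + 6² = 37
37 → 3² + 7² = 58
58 → 5² + 8² = 89
89 → 8² + 9² = 145
145 → 1² + 4² + 5² = 42
42 → 4² + 2² = 20
20 → 2² + 0² = 4
4 → 4² = 16  — 16 already seen; the sequence cycles without reaching 1.

not happy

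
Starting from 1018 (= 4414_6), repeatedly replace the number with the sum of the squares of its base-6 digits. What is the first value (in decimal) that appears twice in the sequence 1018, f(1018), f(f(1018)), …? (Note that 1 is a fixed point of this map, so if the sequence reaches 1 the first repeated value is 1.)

1

1018 = (4,4,1,4)_6 → 49
49 = (1,2,1)_6 → 6
6 = (1,0)_6 → 1  — reached the fixed point 1.
1 → 1, so 1 is the first repeated value.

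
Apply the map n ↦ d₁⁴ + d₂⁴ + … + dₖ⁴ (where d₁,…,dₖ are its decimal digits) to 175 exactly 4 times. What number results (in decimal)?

175 → 1⁴ + 7⁴ + 5⁴ = 3027
3027 → 3⁴ + 0⁴ + 2⁴ + 7⁴ = 2498
2498 → 2⁴ + 4⁴ + 9⁴ + 8⁴ = 10929
10929 → 1⁴ + 0⁴ + 9⁴ + 2⁴ + 9⁴ = 13139

13139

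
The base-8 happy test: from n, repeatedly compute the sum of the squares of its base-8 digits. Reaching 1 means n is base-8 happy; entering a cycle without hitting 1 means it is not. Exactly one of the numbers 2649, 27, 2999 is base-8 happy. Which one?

27

2649: 2649 → 36 → 32 → 16 → 4 → 16  — repeats 16 (not base-8 happy)
27: 27 → 18 → 8 → 1  — reaches 1 (base-8 happy)
2999: 2999 → 146 → 12 → 17 → 5 → 25 → 10 → 5  — repeats 5 (not base-8 happy)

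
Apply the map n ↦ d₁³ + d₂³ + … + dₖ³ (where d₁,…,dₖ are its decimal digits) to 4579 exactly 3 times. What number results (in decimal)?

232

4579 → 4³ + 5³ + 7³ + 9³ = 1261
1261 → 1³ + 2³ + 6³ + 1³ = 226
226 → 2³ + 2³ + 6³ = 232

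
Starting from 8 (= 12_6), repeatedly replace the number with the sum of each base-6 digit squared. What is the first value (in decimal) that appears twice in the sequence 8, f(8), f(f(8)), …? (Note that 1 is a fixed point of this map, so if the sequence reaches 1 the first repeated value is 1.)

5

8 = (1,2)_6 → 1² + 2² = 5
5 = (5)_6 → 5² = 25
25 = (4,1)_6 → 4² + 1² = 17
17 = (2,5)_6 → 2² + 5² = 29
29 = (4,5)_6 → 4² + 5² = 41
41 = (1,0,5)_6 → 1² + 0² + 5² = 26
26 = (4,2)_6 → 4² + 2² = 20
20 = (3,2)_6 → 3² + 2² = 13
13 = (2,1)_6 → 2² + 1² = 5  — 5 already appeared earlier.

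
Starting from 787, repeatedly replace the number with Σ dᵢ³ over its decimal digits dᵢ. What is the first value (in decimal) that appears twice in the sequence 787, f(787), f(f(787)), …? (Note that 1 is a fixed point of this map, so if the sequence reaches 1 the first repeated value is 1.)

787 → 7³ + 8³ + 7³ = 1198
1198 → 1³ + 1³ + 9³ + 8³ = 1243
1243 → 1³ + 2³ + 4³ + 3³ = 100
100 → 1³ + 0³ + 0³ = 1  — reached the fixed point 1.
1 → 1, so 1 is the first repeated value.

1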